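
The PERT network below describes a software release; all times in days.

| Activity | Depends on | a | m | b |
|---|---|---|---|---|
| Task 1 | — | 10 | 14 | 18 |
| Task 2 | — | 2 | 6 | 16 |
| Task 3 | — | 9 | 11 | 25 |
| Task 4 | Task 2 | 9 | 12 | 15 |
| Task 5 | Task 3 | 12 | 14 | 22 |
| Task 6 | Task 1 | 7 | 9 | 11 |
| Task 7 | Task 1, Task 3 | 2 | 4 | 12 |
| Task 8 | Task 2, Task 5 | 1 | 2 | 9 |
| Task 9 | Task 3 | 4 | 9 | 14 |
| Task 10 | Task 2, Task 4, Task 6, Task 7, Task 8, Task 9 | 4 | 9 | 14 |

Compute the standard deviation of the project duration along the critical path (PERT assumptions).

te_Task 1 = (10 + 4·14 + 18)/6 = 84/6 = 14; σ²_Task 1 = ((18−10)/6)² = 1.778
te_Task 2 = (2 + 4·6 + 16)/6 = 42/6 = 7; σ²_Task 2 = ((16−2)/6)² = 5.444
te_Task 3 = (9 + 4·11 + 25)/6 = 78/6 = 13; σ²_Task 3 = ((25−9)/6)² = 7.111
te_Task 4 = (9 + 4·12 + 15)/6 = 72/6 = 12; σ²_Task 4 = ((15−9)/6)² = 1.000
te_Task 5 = (12 + 4·14 + 22)/6 = 90/6 = 15; σ²_Task 5 = ((22−12)/6)² = 2.778
te_Task 6 = (7 + 4·9 + 11)/6 = 54/6 = 9; σ²_Task 6 = ((11−7)/6)² = 0.444
te_Task 7 = (2 + 4·4 + 12)/6 = 30/6 = 5; σ²_Task 7 = ((12−2)/6)² = 2.778
te_Task 8 = (1 + 4·2 + 9)/6 = 18/6 = 3; σ²_Task 8 = ((9−1)/6)² = 1.778
te_Task 9 = (4 + 4·9 + 14)/6 = 54/6 = 9; σ²_Task 9 = ((14−4)/6)² = 2.778
te_Task 10 = (4 + 4·9 + 14)/6 = 54/6 = 9; σ²_Task 10 = ((14−4)/6)² = 2.778

Forward pass:
ES_Task 1 = 0; EF_Task 1 = 14
ES_Task 2 = 0; EF_Task 2 = 7
ES_Task 3 = 0; EF_Task 3 = 13
ES_Task 4 = 7; EF_Task 4 = 7+12 = 19
ES_Task 5 = 13; EF_Task 5 = 13+15 = 28
ES_Task 6 = 14; EF_Task 6 = 14+9 = 23
ES_Task 7 = max(EF_Task 1=14, EF_Task 3=13) = 14; EF_Task 7 = 14+5 = 19
ES_Task 8 = max(EF_Task 2=7, EF_Task 5=28) = 28; EF_Task 8 = 28+3 = 31
ES_Task 9 = 13; EF_Task 9 = 13+9 = 22
ES_Task 10 = max(EF_Task 2=7, EF_Task 4=19, EF_Task 6=23, EF_Task 7=19, EF_Task 8=31, EF_Task 9=22) = 31; EF_Task 10 = 31+9 = 40
Expected project duration μ = 40 days. Critical path: Task 3 → Task 5 → Task 8 → Task 10.

Variance along critical path = 7.111 + 2.778 + 1.778 + 2.778 = 14.444
σ = √14.444 = 3.801 days

3.80 days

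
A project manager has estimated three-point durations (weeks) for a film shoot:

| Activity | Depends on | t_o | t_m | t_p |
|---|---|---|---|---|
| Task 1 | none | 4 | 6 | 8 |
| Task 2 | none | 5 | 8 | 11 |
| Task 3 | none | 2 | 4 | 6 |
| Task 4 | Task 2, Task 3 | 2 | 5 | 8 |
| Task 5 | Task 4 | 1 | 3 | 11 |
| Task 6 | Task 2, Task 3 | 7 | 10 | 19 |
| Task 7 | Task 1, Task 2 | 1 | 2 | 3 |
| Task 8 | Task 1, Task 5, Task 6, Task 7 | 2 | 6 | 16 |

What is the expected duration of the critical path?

te_Task 1 = (4 + 4·6 + 8)/6 = 36/6 = 6
te_Task 2 = (5 + 4·8 + 11)/6 = 48/6 = 8
te_Task 3 = (2 + 4·4 + 6)/6 = 24/6 = 4
te_Task 4 = (2 + 4·5 + 8)/6 = 30/6 = 5
te_Task 5 = (1 + 4·3 + 11)/6 = 24/6 = 4
te_Task 6 = (7 + 4·10 + 19)/6 = 66/6 = 11
te_Task 7 = (1 + 4·2 + 3)/6 = 12/6 = 2
te_Task 8 = (2 + 4·6 + 16)/6 = 42/6 = 7

Forward pass:
ES_Task 1 = 0; EF_Task 1 = 6
ES_Task 2 = 0; EF_Task 2 = 8
ES_Task 3 = 0; EF_Task 3 = 4
ES_Task 4 = max(EF_Task 2=8, EF_Task 3=4) = 8; EF_Task 4 = 8+5 = 13
ES_Task 5 = 13; EF_Task 5 = 13+4 = 17
ES_Task 6 = max(EF_Task 2=8, EF_Task 3=4) = 8; EF_Task 6 = 8+11 = 19
ES_Task 7 = max(EF_Task 1=6, EF_Task 2=8) = 8; EF_Task 7 = 8+2 = 10
ES_Task 8 = max(EF_Task 1=6, EF_Task 5=17, EF_Task 6=19, EF_Task 7=10) = 19; EF_Task 8 = 19+7 = 26
Expected project duration μ = 26 weeks. Critical path: Task 2 → Task 6 → Task 8.

26 weeks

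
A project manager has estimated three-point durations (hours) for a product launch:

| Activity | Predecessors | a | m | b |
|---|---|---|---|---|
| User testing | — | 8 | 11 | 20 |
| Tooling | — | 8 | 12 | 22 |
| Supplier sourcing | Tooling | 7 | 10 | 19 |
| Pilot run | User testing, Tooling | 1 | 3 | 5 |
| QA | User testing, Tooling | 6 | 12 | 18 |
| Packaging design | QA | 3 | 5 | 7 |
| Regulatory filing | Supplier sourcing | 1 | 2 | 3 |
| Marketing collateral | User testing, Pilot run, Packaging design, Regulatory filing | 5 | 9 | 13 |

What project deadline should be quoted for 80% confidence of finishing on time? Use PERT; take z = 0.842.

te_User testing = (8 + 4·11 + 20)/6 = 72/6 = 12; σ²_User testing = ((20−8)/6)² = 4.000
te_Tooling = (8 + 4·12 + 22)/6 = 78/6 = 13; σ²_Tooling = ((22−8)/6)² = 5.444
te_Supplier sourcing = (7 + 4·10 + 19)/6 = 66/6 = 11; σ²_Supplier sourcing = ((19−7)/6)² = 4.000
te_Pilot run = (1 + 4·3 + 5)/6 = 18/6 = 3; σ²_Pilot run = ((5−1)/6)² = 0.444
te_QA = (6 + 4·12 + 18)/6 = 72/6 = 12; σ²_QA = ((18−6)/6)² = 4.000
te_Packaging design = (3 + 4·5 + 7)/6 = 30/6 = 5; σ²_Packaging design = ((7−3)/6)² = 0.444
te_Regulatory filing = (1 + 4·2 + 3)/6 = 12/6 = 2; σ²_Regulatory filing = ((3−1)/6)² = 0.111
te_Marketing collateral = (5 + 4·9 + 13)/6 = 54/6 = 9; σ²_Marketing collateral = ((13−5)/6)² = 1.778

Forward pass:
ES_User testing = 0; EF_User testing = 12
ES_Tooling = 0; EF_Tooling = 13
ES_Supplier sourcing = 13; EF_Supplier sourcing = 13+11 = 24
ES_Pilot run = max(EF_User testing=12, EF_Tooling=13) = 13; EF_Pilot run = 13+3 = 16
ES_QA = max(EF_User testing=12, EF_Tooling=13) = 13; EF_QA = 13+12 = 25
ES_Packaging design = 25; EF_Packaging design = 25+5 = 30
ES_Regulatory filing = 24; EF_Regulatory filing = 24+2 = 26
ES_Marketing collateral = max(EF_User testing=12, EF_Pilot run=16, EF_Packaging design=30, EF_Regulatory filing=26) = 30; EF_Marketing collateral = 30+9 = 39
Expected project duration μ = 39 hours. Critical path: Tooling → QA → Packaging design → Marketing collateral.

Variance along critical path = 5.444 + 4.000 + 0.444 + 1.778 = 11.667; σ = 3.416 hours.
D = μ + z·σ = 39 + 0.842·3.416 = 41.9 hours

41.9 hours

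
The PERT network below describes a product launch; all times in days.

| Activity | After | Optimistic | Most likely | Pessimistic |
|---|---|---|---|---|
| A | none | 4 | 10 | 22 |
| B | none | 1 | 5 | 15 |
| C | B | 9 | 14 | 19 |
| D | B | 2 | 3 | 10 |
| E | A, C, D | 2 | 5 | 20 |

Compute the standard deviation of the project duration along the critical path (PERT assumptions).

4.15 days

te_A = (4 + 4·10 + 22)/6 = 66/6 = 11; σ²_A = ((22−4)/6)² = 9.000
te_B = (1 + 4·5 + 15)/6 = 36/6 = 6; σ²_B = ((15−1)/6)² = 5.444
te_C = (9 + 4·14 + 19)/6 = 84/6 = 14; σ²_C = ((19−9)/6)² = 2.778
te_D = (2 + 4·3 + 10)/6 = 24/6 = 4; σ²_D = ((10−2)/6)² = 1.778
te_E = (2 + 4·5 + 20)/6 = 42/6 = 7; σ²_E = ((20−2)/6)² = 9.000

Forward pass:
ES_A = 0; EF_A = 11
ES_B = 0; EF_B = 6
ES_C = 6; EF_C = 6+14 = 20
ES_D = 6; EF_D = 6+4 = 10
ES_E = max(EF_A=11, EF_C=20, EF_D=10) = 20; EF_E = 20+7 = 27
Expected project duration μ = 27 days. Critical path: B → C → E.

Variance along critical path = 5.444 + 2.778 + 9.000 = 17.222
σ = √17.222 = 4.150 days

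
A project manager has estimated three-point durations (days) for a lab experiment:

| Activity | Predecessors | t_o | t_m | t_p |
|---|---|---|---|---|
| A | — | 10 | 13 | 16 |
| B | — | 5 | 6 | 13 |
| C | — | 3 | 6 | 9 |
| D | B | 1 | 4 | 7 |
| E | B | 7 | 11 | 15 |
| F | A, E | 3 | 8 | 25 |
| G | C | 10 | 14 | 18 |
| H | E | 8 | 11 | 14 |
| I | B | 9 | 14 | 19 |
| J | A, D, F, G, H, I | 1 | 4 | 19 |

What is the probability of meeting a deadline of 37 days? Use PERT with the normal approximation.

0.707

te_A = (10 + 4·13 + 16)/6 = 78/6 = 13; σ²_A = ((16−10)/6)² = 1.000
te_B = (5 + 4·6 + 13)/6 = 42/6 = 7; σ²_B = ((13−5)/6)² = 1.778
te_C = (3 + 4·6 + 9)/6 = 36/6 = 6; σ²_C = ((9−3)/6)² = 1.000
te_D = (1 + 4·4 + 7)/6 = 24/6 = 4; σ²_D = ((7−1)/6)² = 1.000
te_E = (7 + 4·11 + 15)/6 = 66/6 = 11; σ²_E = ((15−7)/6)² = 1.778
te_F = (3 + 4·8 + 25)/6 = 60/6 = 10; σ²_F = ((25−3)/6)² = 13.444
te_G = (10 + 4·14 + 18)/6 = 84/6 = 14; σ²_G = ((18−10)/6)² = 1.778
te_H = (8 + 4·11 + 14)/6 = 66/6 = 11; σ²_H = ((14−8)/6)² = 1.000
te_I = (9 + 4·14 + 19)/6 = 84/6 = 14; σ²_I = ((19−9)/6)² = 2.778
te_J = (1 + 4·4 + 19)/6 = 36/6 = 6; σ²_J = ((19−1)/6)² = 9.000

Forward pass:
ES_A = 0; EF_A = 13
ES_B = 0; EF_B = 7
ES_C = 0; EF_C = 6
ES_D = 7; EF_D = 7+4 = 11
ES_E = 7; EF_E = 7+11 = 18
ES_F = max(EF_A=13, EF_E=18) = 18; EF_F = 18+10 = 28
ES_G = 6; EF_G = 6+14 = 20
ES_H = 18; EF_H = 18+11 = 29
ES_I = 7; EF_I = 7+14 = 21
ES_J = max(EF_A=13, EF_D=11, EF_F=28, EF_G=20, EF_H=29, EF_I=21) = 29; EF_J = 29+6 = 35
Expected project duration μ = 35 days. Critical path: B → E → H → J.

Variance along critical path = 1.778 + 1.778 + 1.000 + 9.000 = 13.556; σ = √13.556 = 3.682 days.
Z = (37 − 35) / 3.682 = 0.543
P(T ≤ 37) = Φ(0.543) ≈ 0.707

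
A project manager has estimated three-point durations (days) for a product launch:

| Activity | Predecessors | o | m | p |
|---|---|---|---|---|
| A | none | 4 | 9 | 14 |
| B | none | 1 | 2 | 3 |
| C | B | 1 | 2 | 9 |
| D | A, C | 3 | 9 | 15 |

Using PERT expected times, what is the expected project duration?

18 days

te_A = (4 + 4·9 + 14)/6 = 54/6 = 9
te_B = (1 + 4·2 + 3)/6 = 12/6 = 2
te_C = (1 + 4·2 + 9)/6 = 18/6 = 3
te_D = (3 + 4·9 + 15)/6 = 54/6 = 9

Forward pass:
ES_A = 0; EF_A = 9
ES_B = 0; EF_B = 2
ES_C = 2; EF_C = 2+3 = 5
ES_D = max(EF_A=9, EF_C=5) = 9; EF_D = 9+9 = 18
Expected project duration μ = 18 days. Critical path: A → D.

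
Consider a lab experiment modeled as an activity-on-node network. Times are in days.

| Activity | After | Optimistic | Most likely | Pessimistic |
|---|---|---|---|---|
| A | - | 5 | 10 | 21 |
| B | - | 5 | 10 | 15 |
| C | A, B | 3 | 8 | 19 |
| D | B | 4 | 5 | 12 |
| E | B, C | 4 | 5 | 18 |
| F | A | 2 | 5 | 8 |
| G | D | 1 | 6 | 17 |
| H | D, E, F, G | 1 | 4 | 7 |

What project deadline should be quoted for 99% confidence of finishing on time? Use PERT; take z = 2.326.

41.6 days

te_A = (5 + 4·10 + 21)/6 = 66/6 = 11; σ²_A = ((21−5)/6)² = 7.111
te_B = (5 + 4·10 + 15)/6 = 60/6 = 10; σ²_B = ((15−5)/6)² = 2.778
te_C = (3 + 4·8 + 19)/6 = 54/6 = 9; σ²_C = ((19−3)/6)² = 7.111
te_D = (4 + 4·5 + 12)/6 = 36/6 = 6; σ²_D = ((12−4)/6)² = 1.778
te_E = (4 + 4·5 + 18)/6 = 42/6 = 7; σ²_E = ((18−4)/6)² = 5.444
te_F = (2 + 4·5 + 8)/6 = 30/6 = 5; σ²_F = ((8−2)/6)² = 1.000
te_G = (1 + 4·6 + 17)/6 = 42/6 = 7; σ²_G = ((17−1)/6)² = 7.111
te_H = (1 + 4·4 + 7)/6 = 24/6 = 4; σ²_H = ((7−1)/6)² = 1.000

Forward pass:
ES_A = 0; EF_A = 11
ES_B = 0; EF_B = 10
ES_C = max(EF_A=11, EF_B=10) = 11; EF_C = 11+9 = 20
ES_D = 10; EF_D = 10+6 = 16
ES_E = max(EF_B=10, EF_C=20) = 20; EF_E = 20+7 = 27
ES_F = 11; EF_F = 11+5 = 16
ES_G = 16; EF_G = 16+7 = 23
ES_H = max(EF_D=16, EF_E=27, EF_F=16, EF_G=23) = 27; EF_H = 27+4 = 31
Expected project duration μ = 31 days. Critical path: A → C → E → H.

Variance along critical path = 7.111 + 7.111 + 5.444 + 1.000 = 20.667; σ = 4.546 days.
D = μ + z·σ = 31 + 2.326·4.546 = 41.6 days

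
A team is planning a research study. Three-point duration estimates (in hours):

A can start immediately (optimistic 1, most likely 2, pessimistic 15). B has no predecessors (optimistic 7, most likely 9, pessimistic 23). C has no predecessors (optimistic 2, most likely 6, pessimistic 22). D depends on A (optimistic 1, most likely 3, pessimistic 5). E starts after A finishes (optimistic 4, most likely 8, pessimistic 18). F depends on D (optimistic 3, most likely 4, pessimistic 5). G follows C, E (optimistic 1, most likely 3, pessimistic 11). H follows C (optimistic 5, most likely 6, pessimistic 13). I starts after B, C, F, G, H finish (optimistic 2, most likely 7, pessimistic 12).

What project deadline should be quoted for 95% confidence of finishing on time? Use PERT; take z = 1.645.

te_A = (1 + 4·2 + 15)/6 = 24/6 = 4; σ²_A = ((15−1)/6)² = 5.444
te_B = (7 + 4·9 + 23)/6 = 66/6 = 11; σ²_B = ((23−7)/6)² = 7.111
te_C = (2 + 4·6 + 22)/6 = 48/6 = 8; σ²_C = ((22−2)/6)² = 11.111
te_D = (1 + 4·3 + 5)/6 = 18/6 = 3; σ²_D = ((5−1)/6)² = 0.444
te_E = (4 + 4·8 + 18)/6 = 54/6 = 9; σ²_E = ((18−4)/6)² = 5.444
te_F = (3 + 4·4 + 5)/6 = 24/6 = 4; σ²_F = ((5−3)/6)² = 0.111
te_G = (1 + 4·3 + 11)/6 = 24/6 = 4; σ²_G = ((11−1)/6)² = 2.778
te_H = (5 + 4·6 + 13)/6 = 42/6 = 7; σ²_H = ((13−5)/6)² = 1.778
te_I = (2 + 4·7 + 12)/6 = 42/6 = 7; σ²_I = ((12−2)/6)² = 2.778

Forward pass:
ES_A = 0; EF_A = 4
ES_B = 0; EF_B = 11
ES_C = 0; EF_C = 8
ES_D = 4; EF_D = 4+3 = 7
ES_E = 4; EF_E = 4+9 = 13
ES_F = 7; EF_F = 7+4 = 11
ES_G = max(EF_C=8, EF_E=13) = 13; EF_G = 13+4 = 17
ES_H = 8; EF_H = 8+7 = 15
ES_I = max(EF_B=11, EF_C=8, EF_F=11, EF_G=17, EF_H=15) = 17; EF_I = 17+7 = 24
Expected project duration μ = 24 hours. Critical path: A → E → G → I.

Variance along critical path = 5.444 + 5.444 + 2.778 + 2.778 = 16.444; σ = 4.055 hours.
D = μ + z·σ = 24 + 1.645·4.055 = 30.7 hours

30.7 hours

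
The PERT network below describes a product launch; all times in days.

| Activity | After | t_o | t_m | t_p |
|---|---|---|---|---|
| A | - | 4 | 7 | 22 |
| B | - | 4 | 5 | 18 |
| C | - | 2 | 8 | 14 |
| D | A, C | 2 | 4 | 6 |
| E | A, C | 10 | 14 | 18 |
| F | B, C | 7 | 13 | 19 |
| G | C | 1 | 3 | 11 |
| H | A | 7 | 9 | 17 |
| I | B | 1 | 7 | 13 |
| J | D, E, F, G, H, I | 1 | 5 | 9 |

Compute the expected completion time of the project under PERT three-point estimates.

28 days

te_A = (4 + 4·7 + 22)/6 = 54/6 = 9
te_B = (4 + 4·5 + 18)/6 = 42/6 = 7
te_C = (2 + 4·8 + 14)/6 = 48/6 = 8
te_D = (2 + 4·4 + 6)/6 = 24/6 = 4
te_E = (10 + 4·14 + 18)/6 = 84/6 = 14
te_F = (7 + 4·13 + 19)/6 = 78/6 = 13
te_G = (1 + 4·3 + 11)/6 = 24/6 = 4
te_H = (7 + 4·9 + 17)/6 = 60/6 = 10
te_I = (1 + 4·7 + 13)/6 = 42/6 = 7
te_J = (1 + 4·5 + 9)/6 = 30/6 = 5

Forward pass:
ES_A = 0; EF_A = 9
ES_B = 0; EF_B = 7
ES_C = 0; EF_C = 8
ES_D = max(EF_A=9, EF_C=8) = 9; EF_D = 9+4 = 13
ES_E = max(EF_A=9, EF_C=8) = 9; EF_E = 9+14 = 23
ES_F = max(EF_B=7, EF_C=8) = 8; EF_F = 8+13 = 21
ES_G = 8; EF_G = 8+4 = 12
ES_H = 9; EF_H = 9+10 = 19
ES_I = 7; EF_I = 7+7 = 14
ES_J = max(EF_D=13, EF_E=23, EF_F=21, EF_G=12, EF_H=19, EF_I=14) = 23; EF_J = 23+5 = 28
Expected project duration μ = 28 days. Critical path: A → E → J.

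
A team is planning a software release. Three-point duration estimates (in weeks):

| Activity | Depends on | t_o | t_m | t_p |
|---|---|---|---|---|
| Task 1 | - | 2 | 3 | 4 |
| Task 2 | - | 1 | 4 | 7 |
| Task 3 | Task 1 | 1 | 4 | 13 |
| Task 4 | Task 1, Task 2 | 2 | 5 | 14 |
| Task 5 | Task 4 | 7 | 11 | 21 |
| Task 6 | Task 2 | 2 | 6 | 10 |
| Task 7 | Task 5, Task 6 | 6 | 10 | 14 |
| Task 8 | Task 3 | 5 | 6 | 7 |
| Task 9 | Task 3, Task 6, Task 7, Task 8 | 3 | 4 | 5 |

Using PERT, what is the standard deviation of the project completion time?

te_Task 1 = (2 + 4·3 + 4)/6 = 18/6 = 3; σ²_Task 1 = ((4−2)/6)² = 0.111
te_Task 2 = (1 + 4·4 + 7)/6 = 24/6 = 4; σ²_Task 2 = ((7−1)/6)² = 1.000
te_Task 3 = (1 + 4·4 + 13)/6 = 30/6 = 5; σ²_Task 3 = ((13−1)/6)² = 4.000
te_Task 4 = (2 + 4·5 + 14)/6 = 36/6 = 6; σ²_Task 4 = ((14−2)/6)² = 4.000
te_Task 5 = (7 + 4·11 + 21)/6 = 72/6 = 12; σ²_Task 5 = ((21−7)/6)² = 5.444
te_Task 6 = (2 + 4·6 + 10)/6 = 36/6 = 6; σ²_Task 6 = ((10−2)/6)² = 1.778
te_Task 7 = (6 + 4·10 + 14)/6 = 60/6 = 10; σ²_Task 7 = ((14−6)/6)² = 1.778
te_Task 8 = (5 + 4·6 + 7)/6 = 36/6 = 6; σ²_Task 8 = ((7−5)/6)² = 0.111
te_Task 9 = (3 + 4·4 + 5)/6 = 24/6 = 4; σ²_Task 9 = ((5−3)/6)² = 0.111

Forward pass:
ES_Task 1 = 0; EF_Task 1 = 3
ES_Task 2 = 0; EF_Task 2 = 4
ES_Task 3 = 3; EF_Task 3 = 3+5 = 8
ES_Task 4 = max(EF_Task 1=3, EF_Task 2=4) = 4; EF_Task 4 = 4+6 = 10
ES_Task 5 = 10; EF_Task 5 = 10+12 = 22
ES_Task 6 = 4; EF_Task 6 = 4+6 = 10
ES_Task 7 = max(EF_Task 5=22, EF_Task 6=10) = 22; EF_Task 7 = 22+10 = 32
ES_Task 8 = 8; EF_Task 8 = 8+6 = 14
ES_Task 9 = max(EF_Task 3=8, EF_Task 6=10, EF_Task 7=32, EF_Task 8=14) = 32; EF_Task 9 = 32+4 = 36
Expected project duration μ = 36 weeks. Critical path: Task 2 → Task 4 → Task 5 → Task 7 → Task 9.

Variance along critical path = 1.000 + 4.000 + 5.444 + 1.778 + 0.111 = 12.333
σ = √12.333 = 3.512 weeks

3.51 weeks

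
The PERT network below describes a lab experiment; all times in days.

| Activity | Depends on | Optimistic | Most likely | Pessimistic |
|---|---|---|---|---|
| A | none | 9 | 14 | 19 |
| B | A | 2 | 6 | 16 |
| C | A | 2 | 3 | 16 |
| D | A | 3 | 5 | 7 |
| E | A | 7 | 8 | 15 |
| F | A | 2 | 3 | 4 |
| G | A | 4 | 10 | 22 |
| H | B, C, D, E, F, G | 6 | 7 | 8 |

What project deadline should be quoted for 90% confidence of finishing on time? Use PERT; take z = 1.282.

te_A = (9 + 4·14 + 19)/6 = 84/6 = 14; σ²_A = ((19−9)/6)² = 2.778
te_B = (2 + 4·6 + 16)/6 = 42/6 = 7; σ²_B = ((16−2)/6)² = 5.444
te_C = (2 + 4·3 + 16)/6 = 30/6 = 5; σ²_C = ((16−2)/6)² = 5.444
te_D = (3 + 4·5 + 7)/6 = 30/6 = 5; σ²_D = ((7−3)/6)² = 0.444
te_E = (7 + 4·8 + 15)/6 = 54/6 = 9; σ²_E = ((15−7)/6)² = 1.778
te_F = (2 + 4·3 + 4)/6 = 18/6 = 3; σ²_F = ((4−2)/6)² = 0.111
te_G = (4 + 4·10 + 22)/6 = 66/6 = 11; σ²_G = ((22−4)/6)² = 9.000
te_H = (6 + 4·7 + 8)/6 = 42/6 = 7; σ²_H = ((8−6)/6)² = 0.111

Forward pass:
ES_A = 0; EF_A = 14
ES_B = 14; EF_B = 14+7 = 21
ES_C = 14; EF_C = 14+5 = 19
ES_D = 14; EF_D = 14+5 = 19
ES_E = 14; EF_E = 14+9 = 23
ES_F = 14; EF_F = 14+3 = 17
ES_G = 14; EF_G = 14+11 = 25
ES_H = max(EF_B=21, EF_C=19, EF_D=19, EF_E=23, EF_F=17, EF_G=25) = 25; EF_H = 25+7 = 32
Expected project duration μ = 32 days. Critical path: A → G → H.

Variance along critical path = 2.778 + 9.000 + 0.111 = 11.889; σ = 3.448 days.
D = μ + z·σ = 32 + 1.282·3.448 = 36.4 days

36.4 days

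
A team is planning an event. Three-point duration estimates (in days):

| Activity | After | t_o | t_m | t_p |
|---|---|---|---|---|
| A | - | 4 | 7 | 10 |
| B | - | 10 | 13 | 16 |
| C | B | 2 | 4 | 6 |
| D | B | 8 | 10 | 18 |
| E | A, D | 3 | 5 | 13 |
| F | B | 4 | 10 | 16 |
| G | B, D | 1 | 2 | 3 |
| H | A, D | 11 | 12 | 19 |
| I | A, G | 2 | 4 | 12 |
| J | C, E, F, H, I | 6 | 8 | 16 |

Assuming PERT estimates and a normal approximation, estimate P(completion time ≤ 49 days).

0.851

te_A = (4 + 4·7 + 10)/6 = 42/6 = 7; σ²_A = ((10−4)/6)² = 1.000
te_B = (10 + 4·13 + 16)/6 = 78/6 = 13; σ²_B = ((16−10)/6)² = 1.000
te_C = (2 + 4·4 + 6)/6 = 24/6 = 4; σ²_C = ((6−2)/6)² = 0.444
te_D = (8 + 4·10 + 18)/6 = 66/6 = 11; σ²_D = ((18−8)/6)² = 2.778
te_E = (3 + 4·5 + 13)/6 = 36/6 = 6; σ²_E = ((13−3)/6)² = 2.778
te_F = (4 + 4·10 + 16)/6 = 60/6 = 10; σ²_F = ((16−4)/6)² = 4.000
te_G = (1 + 4·2 + 3)/6 = 12/6 = 2; σ²_G = ((3−1)/6)² = 0.111
te_H = (11 + 4·12 + 19)/6 = 78/6 = 13; σ²_H = ((19−11)/6)² = 1.778
te_I = (2 + 4·4 + 12)/6 = 30/6 = 5; σ²_I = ((12−2)/6)² = 2.778
te_J = (6 + 4·8 + 16)/6 = 54/6 = 9; σ²_J = ((16−6)/6)² = 2.778

Forward pass:
ES_A = 0; EF_A = 7
ES_B = 0; EF_B = 13
ES_C = 13; EF_C = 13+4 = 17
ES_D = 13; EF_D = 13+11 = 24
ES_E = max(EF_A=7, EF_D=24) = 24; EF_E = 24+6 = 30
ES_F = 13; EF_F = 13+10 = 23
ES_G = max(EF_B=13, EF_D=24) = 24; EF_G = 24+2 = 26
ES_H = max(EF_A=7, EF_D=24) = 24; EF_H = 24+13 = 37
ES_I = max(EF_A=7, EF_G=26) = 26; EF_I = 26+5 = 31
ES_J = max(EF_C=17, EF_E=30, EF_F=23, EF_H=37, EF_I=31) = 37; EF_J = 37+9 = 46
Expected project duration μ = 46 days. Critical path: B → D → H → J.

Variance along critical path = 1.000 + 2.778 + 1.778 + 2.778 = 8.333; σ = √8.333 = 2.887 days.
Z = (49 − 46) / 2.887 = 1.039
P(T ≤ 49) = Φ(1.039) ≈ 0.851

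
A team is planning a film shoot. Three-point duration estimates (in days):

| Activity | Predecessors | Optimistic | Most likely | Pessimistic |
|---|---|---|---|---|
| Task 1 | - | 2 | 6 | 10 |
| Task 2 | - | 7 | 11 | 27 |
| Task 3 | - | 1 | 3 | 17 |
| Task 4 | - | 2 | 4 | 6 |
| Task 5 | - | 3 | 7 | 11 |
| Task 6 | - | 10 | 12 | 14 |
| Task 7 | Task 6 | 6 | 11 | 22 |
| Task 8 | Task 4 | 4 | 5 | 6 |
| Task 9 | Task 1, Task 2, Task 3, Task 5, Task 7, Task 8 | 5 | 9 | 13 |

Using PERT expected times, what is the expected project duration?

te_Task 1 = (2 + 4·6 + 10)/6 = 36/6 = 6
te_Task 2 = (7 + 4·11 + 27)/6 = 78/6 = 13
te_Task 3 = (1 + 4·3 + 17)/6 = 30/6 = 5
te_Task 4 = (2 + 4·4 + 6)/6 = 24/6 = 4
te_Task 5 = (3 + 4·7 + 11)/6 = 42/6 = 7
te_Task 6 = (10 + 4·12 + 14)/6 = 72/6 = 12
te_Task 7 = (6 + 4·11 + 22)/6 = 72/6 = 12
te_Task 8 = (4 + 4·5 + 6)/6 = 30/6 = 5
te_Task 9 = (5 + 4·9 + 13)/6 = 54/6 = 9

Forward pass:
ES_Task 1 = 0; EF_Task 1 = 6
ES_Task 2 = 0; EF_Task 2 = 13
ES_Task 3 = 0; EF_Task 3 = 5
ES_Task 4 = 0; EF_Task 4 = 4
ES_Task 5 = 0; EF_Task 5 = 7
ES_Task 6 = 0; EF_Task 6 = 12
ES_Task 7 = 12; EF_Task 7 = 12+12 = 24
ES_Task 8 = 4; EF_Task 8 = 4+5 = 9
ES_Task 9 = max(EF_Task 1=6, EF_Task 2=13, EF_Task 3=5, EF_Task 5=7, EF_Task 7=24, EF_Task 8=9) = 24; EF_Task 9 = 24+9 = 33
Expected project duration μ = 33 days. Critical path: Task 6 → Task 7 → Task 9.

33 days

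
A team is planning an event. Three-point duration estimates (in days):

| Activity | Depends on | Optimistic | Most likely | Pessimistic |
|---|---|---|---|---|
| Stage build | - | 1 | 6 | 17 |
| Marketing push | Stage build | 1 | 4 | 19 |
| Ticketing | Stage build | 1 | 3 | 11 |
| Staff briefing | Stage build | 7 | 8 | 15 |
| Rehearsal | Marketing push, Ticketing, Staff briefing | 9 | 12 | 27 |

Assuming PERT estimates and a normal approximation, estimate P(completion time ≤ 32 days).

te_Stage build = (1 + 4·6 + 17)/6 = 42/6 = 7; σ²_Stage build = ((17−1)/6)² = 7.111
te_Marketing push = (1 + 4·4 + 19)/6 = 36/6 = 6; σ²_Marketing push = ((19−1)/6)² = 9.000
te_Ticketing = (1 + 4·3 + 11)/6 = 24/6 = 4; σ²_Ticketing = ((11−1)/6)² = 2.778
te_Staff briefing = (7 + 4·8 + 15)/6 = 54/6 = 9; σ²_Staff briefing = ((15−7)/6)² = 1.778
te_Rehearsal = (9 + 4·12 + 27)/6 = 84/6 = 14; σ²_Rehearsal = ((27−9)/6)² = 9.000

Forward pass:
ES_Stage build = 0; EF_Stage build = 7
ES_Marketing push = 7; EF_Marketing push = 7+6 = 13
ES_Ticketing = 7; EF_Ticketing = 7+4 = 11
ES_Staff briefing = 7; EF_Staff briefing = 7+9 = 16
ES_Rehearsal = max(EF_Marketing push=13, EF_Ticketing=11, EF_Staff briefing=16) = 16; EF_Rehearsal = 16+14 = 30
Expected project duration μ = 30 days. Critical path: Stage build → Staff briefing → Rehearsal.

Variance along critical path = 7.111 + 1.778 + 9.000 = 17.889; σ = √17.889 = 4.230 days.
Z = (32 − 30) / 4.230 = 0.473
P(T ≤ 32) = Φ(0.473) ≈ 0.682

0.682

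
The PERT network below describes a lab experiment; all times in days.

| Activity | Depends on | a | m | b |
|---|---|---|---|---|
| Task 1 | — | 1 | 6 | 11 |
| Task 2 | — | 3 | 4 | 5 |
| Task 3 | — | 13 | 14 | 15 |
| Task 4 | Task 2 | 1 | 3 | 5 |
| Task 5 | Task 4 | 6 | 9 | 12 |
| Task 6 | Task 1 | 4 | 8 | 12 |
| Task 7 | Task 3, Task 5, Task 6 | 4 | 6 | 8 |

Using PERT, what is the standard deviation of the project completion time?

1.41 days

te_Task 1 = (1 + 4·6 + 11)/6 = 36/6 = 6; σ²_Task 1 = ((11−1)/6)² = 2.778
te_Task 2 = (3 + 4·4 + 5)/6 = 24/6 = 4; σ²_Task 2 = ((5−3)/6)² = 0.111
te_Task 3 = (13 + 4·14 + 15)/6 = 84/6 = 14; σ²_Task 3 = ((15−13)/6)² = 0.111
te_Task 4 = (1 + 4·3 + 5)/6 = 18/6 = 3; σ²_Task 4 = ((5−1)/6)² = 0.444
te_Task 5 = (6 + 4·9 + 12)/6 = 54/6 = 9; σ²_Task 5 = ((12−6)/6)² = 1.000
te_Task 6 = (4 + 4·8 + 12)/6 = 48/6 = 8; σ²_Task 6 = ((12−4)/6)² = 1.778
te_Task 7 = (4 + 4·6 + 8)/6 = 36/6 = 6; σ²_Task 7 = ((8−4)/6)² = 0.444

Forward pass:
ES_Task 1 = 0; EF_Task 1 = 6
ES_Task 2 = 0; EF_Task 2 = 4
ES_Task 3 = 0; EF_Task 3 = 14
ES_Task 4 = 4; EF_Task 4 = 4+3 = 7
ES_Task 5 = 7; EF_Task 5 = 7+9 = 16
ES_Task 6 = 6; EF_Task 6 = 6+8 = 14
ES_Task 7 = max(EF_Task 3=14, EF_Task 5=16, EF_Task 6=14) = 16; EF_Task 7 = 16+6 = 22
Expected project duration μ = 22 days. Critical path: Task 2 → Task 4 → Task 5 → Task 7.

Variance along critical path = 0.111 + 0.444 + 1.000 + 0.444 = 2.000
σ = √2.000 = 1.414 days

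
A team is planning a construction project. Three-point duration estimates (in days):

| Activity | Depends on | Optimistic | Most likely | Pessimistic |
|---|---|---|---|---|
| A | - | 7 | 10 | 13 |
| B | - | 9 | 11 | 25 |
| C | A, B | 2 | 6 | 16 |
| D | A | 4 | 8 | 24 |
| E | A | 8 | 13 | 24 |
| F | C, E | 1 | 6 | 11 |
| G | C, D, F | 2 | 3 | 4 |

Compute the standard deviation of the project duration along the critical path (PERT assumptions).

te_A = (7 + 4·10 + 13)/6 = 60/6 = 10; σ²_A = ((13−7)/6)² = 1.000
te_B = (9 + 4·11 + 25)/6 = 78/6 = 13; σ²_B = ((25−9)/6)² = 7.111
te_C = (2 + 4·6 + 16)/6 = 42/6 = 7; σ²_C = ((16−2)/6)² = 5.444
te_D = (4 + 4·8 + 24)/6 = 60/6 = 10; σ²_D = ((24−4)/6)² = 11.111
te_E = (8 + 4·13 + 24)/6 = 84/6 = 14; σ²_E = ((24−8)/6)² = 7.111
te_F = (1 + 4·6 + 11)/6 = 36/6 = 6; σ²_F = ((11−1)/6)² = 2.778
te_G = (2 + 4·3 + 4)/6 = 18/6 = 3; σ²_G = ((4−2)/6)² = 0.111

Forward pass:
ES_A = 0; EF_A = 10
ES_B = 0; EF_B = 13
ES_C = max(EF_A=10, EF_B=13) = 13; EF_C = 13+7 = 20
ES_D = 10; EF_D = 10+10 = 20
ES_E = 10; EF_E = 10+14 = 24
ES_F = max(EF_C=20, EF_E=24) = 24; EF_F = 24+6 = 30
ES_G = max(EF_C=20, EF_D=20, EF_F=30) = 30; EF_G = 30+3 = 33
Expected project duration μ = 33 days. Critical path: A → E → F → G.

Variance along critical path = 1.000 + 7.111 + 2.778 + 0.111 = 11.000
σ = √11.000 = 3.317 days

3.32 days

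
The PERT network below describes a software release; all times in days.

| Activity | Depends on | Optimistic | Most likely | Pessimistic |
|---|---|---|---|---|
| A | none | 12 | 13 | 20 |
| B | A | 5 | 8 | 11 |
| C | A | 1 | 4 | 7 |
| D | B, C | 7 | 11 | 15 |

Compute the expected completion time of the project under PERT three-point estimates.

33 days

te_A = (12 + 4·13 + 20)/6 = 84/6 = 14
te_B = (5 + 4·8 + 11)/6 = 48/6 = 8
te_C = (1 + 4·4 + 7)/6 = 24/6 = 4
te_D = (7 + 4·11 + 15)/6 = 66/6 = 11

Forward pass:
ES_A = 0; EF_A = 14
ES_B = 14; EF_B = 14+8 = 22
ES_C = 14; EF_C = 14+4 = 18
ES_D = max(EF_B=22, EF_C=18) = 22; EF_D = 22+11 = 33
Expected project duration μ = 33 days. Critical path: A → B → D.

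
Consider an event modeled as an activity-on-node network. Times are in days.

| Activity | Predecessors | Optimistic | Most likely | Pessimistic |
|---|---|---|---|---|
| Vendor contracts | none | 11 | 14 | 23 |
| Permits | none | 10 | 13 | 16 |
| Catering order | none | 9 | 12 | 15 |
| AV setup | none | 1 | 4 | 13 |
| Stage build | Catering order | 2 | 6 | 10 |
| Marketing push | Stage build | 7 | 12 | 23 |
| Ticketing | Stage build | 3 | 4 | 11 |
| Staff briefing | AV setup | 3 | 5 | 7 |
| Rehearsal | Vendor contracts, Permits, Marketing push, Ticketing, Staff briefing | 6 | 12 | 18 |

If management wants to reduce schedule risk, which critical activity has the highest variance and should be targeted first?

te_Vendor contracts = (11 + 4·14 + 23)/6 = 90/6 = 15; σ²_Vendor contracts = ((23−11)/6)² = 4.000
te_Permits = (10 + 4·13 + 16)/6 = 78/6 = 13; σ²_Permits = ((16−10)/6)² = 1.000
te_Catering order = (9 + 4·12 + 15)/6 = 72/6 = 12; σ²_Catering order = ((15−9)/6)² = 1.000
te_AV setup = (1 + 4·4 + 13)/6 = 30/6 = 5; σ²_AV setup = ((13−1)/6)² = 4.000
te_Stage build = (2 + 4·6 + 10)/6 = 36/6 = 6; σ²_Stage build = ((10−2)/6)² = 1.778
te_Marketing push = (7 + 4·12 + 23)/6 = 78/6 = 13; σ²_Marketing push = ((23−7)/6)² = 7.111
te_Ticketing = (3 + 4·4 + 11)/6 = 30/6 = 5; σ²_Ticketing = ((11−3)/6)² = 1.778
te_Staff briefing = (3 + 4·5 + 7)/6 = 30/6 = 5; σ²_Staff briefing = ((7−3)/6)² = 0.444
te_Rehearsal = (6 + 4·12 + 18)/6 = 72/6 = 12; σ²_Rehearsal = ((18−6)/6)² = 4.000

Forward pass:
ES_Vendor contracts = 0; EF_Vendor contracts = 15
ES_Permits = 0; EF_Permits = 13
ES_Catering order = 0; EF_Catering order = 12
ES_AV setup = 0; EF_AV setup = 5
ES_Stage build = 12; EF_Stage build = 12+6 = 18
ES_Marketing push = 18; EF_Marketing push = 18+13 = 31
ES_Ticketing = 18; EF_Ticketing = 18+5 = 23
ES_Staff briefing = 5; EF_Staff briefing = 5+5 = 10
ES_Rehearsal = max(EF_Vendor contracts=15, EF_Permits=13, EF_Marketing push=31, EF_Ticketing=23, EF_Staff briefing=10) = 31; EF_Rehearsal = 31+12 = 43
Expected project duration μ = 43 days. Critical path: Catering order → Stage build → Marketing push → Rehearsal.

Variances on critical path: σ²_Catering order=1.000, σ²_Stage build=1.778, σ²_Marketing push=7.111, σ²_Rehearsal=4.000.
Largest is σ²_Marketing push = 7.111.

Marketing push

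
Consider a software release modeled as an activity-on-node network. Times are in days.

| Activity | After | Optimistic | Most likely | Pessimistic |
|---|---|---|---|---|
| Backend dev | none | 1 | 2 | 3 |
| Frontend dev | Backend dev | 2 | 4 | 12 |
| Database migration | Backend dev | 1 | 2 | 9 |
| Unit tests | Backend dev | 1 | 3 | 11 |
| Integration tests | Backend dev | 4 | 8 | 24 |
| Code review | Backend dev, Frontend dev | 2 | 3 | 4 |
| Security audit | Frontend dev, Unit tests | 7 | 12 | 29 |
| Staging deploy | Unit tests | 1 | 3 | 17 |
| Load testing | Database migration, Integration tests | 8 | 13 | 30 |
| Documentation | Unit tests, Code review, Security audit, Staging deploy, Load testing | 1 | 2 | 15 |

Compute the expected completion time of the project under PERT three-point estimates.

te_Backend dev = (1 + 4·2 + 3)/6 = 12/6 = 2
te_Frontend dev = (2 + 4·4 + 12)/6 = 30/6 = 5
te_Database migration = (1 + 4·2 + 9)/6 = 18/6 = 3
te_Unit tests = (1 + 4·3 + 11)/6 = 24/6 = 4
te_Integration tests = (4 + 4·8 + 24)/6 = 60/6 = 10
te_Code review = (2 + 4·3 + 4)/6 = 18/6 = 3
te_Security audit = (7 + 4·12 + 29)/6 = 84/6 = 14
te_Staging deploy = (1 + 4·3 + 17)/6 = 30/6 = 5
te_Load testing = (8 + 4·13 + 30)/6 = 90/6 = 15
te_Documentation = (1 + 4·2 + 15)/6 = 24/6 = 4

Forward pass:
ES_Backend dev = 0; EF_Backend dev = 2
ES_Frontend dev = 2; EF_Frontend dev = 2+5 = 7
ES_Database migration = 2; EF_Database migration = 2+3 = 5
ES_Unit tests = 2; EF_Unit tests = 2+4 = 6
ES_Integration tests = 2; EF_Integration tests = 2+10 = 12
ES_Code review = max(EF_Backend dev=2, EF_Frontend dev=7) = 7; EF_Code review = 7+3 = 10
ES_Security audit = max(EF_Frontend dev=7, EF_Unit tests=6) = 7; EF_Security audit = 7+14 = 21
ES_Staging deploy = 6; EF_Staging deploy = 6+5 = 11
ES_Load testing = max(EF_Database migration=5, EF_Integration tests=12) = 12; EF_Load testing = 12+15 = 27
ES_Documentation = max(EF_Unit tests=6, EF_Code review=10, EF_Security audit=21, EF_Staging deploy=11, EF_Load testing=27) = 27; EF_Documentation = 27+4 = 31
Expected project duration μ = 31 days. Critical path: Backend dev → Integration tests → Load testing → Documentation.

31 days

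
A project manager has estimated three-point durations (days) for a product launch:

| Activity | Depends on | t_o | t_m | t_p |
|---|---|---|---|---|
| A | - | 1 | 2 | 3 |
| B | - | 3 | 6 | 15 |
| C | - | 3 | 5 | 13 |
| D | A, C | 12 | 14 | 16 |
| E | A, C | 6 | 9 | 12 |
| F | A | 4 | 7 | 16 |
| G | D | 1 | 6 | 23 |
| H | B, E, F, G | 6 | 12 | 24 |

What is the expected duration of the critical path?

41 days

te_A = (1 + 4·2 + 3)/6 = 12/6 = 2
te_B = (3 + 4·6 + 15)/6 = 42/6 = 7
te_C = (3 + 4·5 + 13)/6 = 36/6 = 6
te_D = (12 + 4·14 + 16)/6 = 84/6 = 14
te_E = (6 + 4·9 + 12)/6 = 54/6 = 9
te_F = (4 + 4·7 + 16)/6 = 48/6 = 8
te_G = (1 + 4·6 + 23)/6 = 48/6 = 8
te_H = (6 + 4·12 + 24)/6 = 78/6 = 13

Forward pass:
ES_A = 0; EF_A = 2
ES_B = 0; EF_B = 7
ES_C = 0; EF_C = 6
ES_D = max(EF_A=2, EF_C=6) = 6; EF_D = 6+14 = 20
ES_E = max(EF_A=2, EF_C=6) = 6; EF_E = 6+9 = 15
ES_F = 2; EF_F = 2+8 = 10
ES_G = 20; EF_G = 20+8 = 28
ES_H = max(EF_B=7, EF_E=15, EF_F=10, EF_G=28) = 28; EF_H = 28+13 = 41
Expected project duration μ = 41 days. Critical path: C → D → G → H.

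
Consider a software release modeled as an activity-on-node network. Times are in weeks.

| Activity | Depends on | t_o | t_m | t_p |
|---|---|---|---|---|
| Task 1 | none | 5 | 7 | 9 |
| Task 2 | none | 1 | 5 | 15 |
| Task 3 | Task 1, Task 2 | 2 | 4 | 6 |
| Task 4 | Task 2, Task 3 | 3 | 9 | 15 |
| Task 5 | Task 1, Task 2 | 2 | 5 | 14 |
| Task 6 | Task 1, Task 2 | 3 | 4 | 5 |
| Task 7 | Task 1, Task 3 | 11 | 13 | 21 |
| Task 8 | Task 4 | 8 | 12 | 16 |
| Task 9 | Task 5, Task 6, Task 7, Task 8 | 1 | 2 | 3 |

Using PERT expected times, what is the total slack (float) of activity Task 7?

te_Task 1 = (5 + 4·7 + 9)/6 = 42/6 = 7
te_Task 2 = (1 + 4·5 + 15)/6 = 36/6 = 6
te_Task 3 = (2 + 4·4 + 6)/6 = 24/6 = 4
te_Task 4 = (3 + 4·9 + 15)/6 = 54/6 = 9
te_Task 5 = (2 + 4·5 + 14)/6 = 36/6 = 6
te_Task 6 = (3 + 4·4 + 5)/6 = 24/6 = 4
te_Task 7 = (11 + 4·13 + 21)/6 = 84/6 = 14
te_Task 8 = (8 + 4·12 + 16)/6 = 72/6 = 12
te_Task 9 = (1 + 4·2 + 3)/6 = 12/6 = 2

Forward pass:
ES_Task 1 = 0; EF_Task 1 = 7
ES_Task 2 = 0; EF_Task 2 = 6
ES_Task 3 = max(EF_Task 1=7, EF_Task 2=6) = 7; EF_Task 3 = 7+4 = 11
ES_Task 4 = max(EF_Task 2=6, EF_Task 3=11) = 11; EF_Task 4 = 11+9 = 20
ES_Task 5 = max(EF_Task 1=7, EF_Task 2=6) = 7; EF_Task 5 = 7+6 = 13
ES_Task 6 = max(EF_Task 1=7, EF_Task 2=6) = 7; EF_Task 6 = 7+4 = 11
ES_Task 7 = max(EF_Task 1=7, EF_Task 3=11) = 11; EF_Task 7 = 11+14 = 25
ES_Task 8 = 20; EF_Task 8 = 20+12 = 32
ES_Task 9 = max(EF_Task 5=13, EF_Task 6=11, EF_Task 7=25, EF_Task 8=32) = 32; EF_Task 9 = 32+2 = 34
Expected project duration μ = 34 weeks. Critical path: Task 1 → Task 3 → Task 4 → Task 8 → Task 9.

Backward pass:
LF_Task 9 = 34; LS_Task 9 = 34−2 = 32
LF_Task 8 = LS_Task 9 = 32; LS_Task 8 = 32−12 = 20
LF_Task 7 = LS_Task 9 = 32; LS_Task 7 = 32−14 = 18
LF_Task 6 = LS_Task 9 = 32; LS_Task 6 = 32−4 = 28
LF_Task 5 = LS_Task 9 = 32; LS_Task 5 = 32−6 = 26
LF_Task 4 = LS_Task 8 = 20; LS_Task 4 = 20−9 = 11
LF_Task 3 = min(LS_Task 4=11, LS_Task 7=18) = 11; LS_Task 3 = 11−4 = 7
LF_Task 2 = min(LS_Task 3=7, LS_Task 4=11, LS_Task 5=26, LS_Task 6=28) = 7; LS_Task 2 = 7−6 = 1
LF_Task 1 = min(LS_Task 3=7, LS_Task 5=26, LS_Task 6=28, LS_Task 7=18) = 7; LS_Task 1 = 7−7 = 0
Slack_Task 7 = LS_Task 7 − ES_Task 7 = 18 − 11 = 7

7 weeks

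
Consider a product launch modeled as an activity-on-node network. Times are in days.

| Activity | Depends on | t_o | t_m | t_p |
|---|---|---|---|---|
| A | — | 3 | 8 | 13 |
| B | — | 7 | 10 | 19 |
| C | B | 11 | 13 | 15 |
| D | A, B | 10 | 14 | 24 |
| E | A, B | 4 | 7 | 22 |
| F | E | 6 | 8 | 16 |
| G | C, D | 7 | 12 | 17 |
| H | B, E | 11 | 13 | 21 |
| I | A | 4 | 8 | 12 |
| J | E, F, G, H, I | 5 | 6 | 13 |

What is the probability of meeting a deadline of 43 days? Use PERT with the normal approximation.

0.296

te_A = (3 + 4·8 + 13)/6 = 48/6 = 8; σ²_A = ((13−3)/6)² = 2.778
te_B = (7 + 4·10 + 19)/6 = 66/6 = 11; σ²_B = ((19−7)/6)² = 4.000
te_C = (11 + 4·13 + 15)/6 = 78/6 = 13; σ²_C = ((15−11)/6)² = 0.444
te_D = (10 + 4·14 + 24)/6 = 90/6 = 15; σ²_D = ((24−10)/6)² = 5.444
te_E = (4 + 4·7 + 22)/6 = 54/6 = 9; σ²_E = ((22−4)/6)² = 9.000
te_F = (6 + 4·8 + 16)/6 = 54/6 = 9; σ²_F = ((16−6)/6)² = 2.778
te_G = (7 + 4·12 + 17)/6 = 72/6 = 12; σ²_G = ((17−7)/6)² = 2.778
te_H = (11 + 4·13 + 21)/6 = 84/6 = 14; σ²_H = ((21−11)/6)² = 2.778
te_I = (4 + 4·8 + 12)/6 = 48/6 = 8; σ²_I = ((12−4)/6)² = 1.778
te_J = (5 + 4·6 + 13)/6 = 42/6 = 7; σ²_J = ((13−5)/6)² = 1.778

Forward pass:
ES_A = 0; EF_A = 8
ES_B = 0; EF_B = 11
ES_C = 11; EF_C = 11+13 = 24
ES_D = max(EF_A=8, EF_B=11) = 11; EF_D = 11+15 = 26
ES_E = max(EF_A=8, EF_B=11) = 11; EF_E = 11+9 = 20
ES_F = 20; EF_F = 20+9 = 29
ES_G = max(EF_C=24, EF_D=26) = 26; EF_G = 26+12 = 38
ES_H = max(EF_B=11, EF_E=20) = 20; EF_H = 20+14 = 34
ES_I = 8; EF_I = 8+8 = 16
ES_J = max(EF_E=20, EF_F=29, EF_G=38, EF_H=34, EF_I=16) = 38; EF_J = 38+7 = 45
Expected project duration μ = 45 days. Critical path: B → D → G → J.

Variance along critical path = 4.000 + 5.444 + 2.778 + 1.778 = 14.000; σ = √14.000 = 3.742 days.
Z = (43 − 45) / 3.742 = -0.535
P(T ≤ 43) = Φ(-0.535) ≈ 0.296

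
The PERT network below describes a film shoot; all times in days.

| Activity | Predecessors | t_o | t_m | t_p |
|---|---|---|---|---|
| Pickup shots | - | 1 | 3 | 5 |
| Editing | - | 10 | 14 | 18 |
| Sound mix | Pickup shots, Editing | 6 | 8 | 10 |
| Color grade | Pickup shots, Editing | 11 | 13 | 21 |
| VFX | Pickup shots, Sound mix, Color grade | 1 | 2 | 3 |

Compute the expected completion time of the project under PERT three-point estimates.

te_Pickup shots = (1 + 4·3 + 5)/6 = 18/6 = 3
te_Editing = (10 + 4·14 + 18)/6 = 84/6 = 14
te_Sound mix = (6 + 4·8 + 10)/6 = 48/6 = 8
te_Color grade = (11 + 4·13 + 21)/6 = 84/6 = 14
te_VFX = (1 + 4·2 + 3)/6 = 12/6 = 2

Forward pass:
ES_Pickup shots = 0; EF_Pickup shots = 3
ES_Editing = 0; EF_Editing = 14
ES_Sound mix = max(EF_Pickup shots=3, EF_Editing=14) = 14; EF_Sound mix = 14+8 = 22
ES_Color grade = max(EF_Pickup shots=3, EF_Editing=14) = 14; EF_Color grade = 14+14 = 28
ES_VFX = max(EF_Pickup shots=3, EF_Sound mix=22, EF_Color grade=28) = 28; EF_VFX = 28+2 = 30
Expected project duration μ = 30 days. Critical path: Editing → Color grade → VFX.

30 days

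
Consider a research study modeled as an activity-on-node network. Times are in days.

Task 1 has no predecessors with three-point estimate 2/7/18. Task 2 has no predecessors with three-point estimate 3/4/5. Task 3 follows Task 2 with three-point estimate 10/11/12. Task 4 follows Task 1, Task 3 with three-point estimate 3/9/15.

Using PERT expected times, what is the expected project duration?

24 days

te_Task 1 = (2 + 4·7 + 18)/6 = 48/6 = 8
te_Task 2 = (3 + 4·4 + 5)/6 = 24/6 = 4
te_Task 3 = (10 + 4·11 + 12)/6 = 66/6 = 11
te_Task 4 = (3 + 4·9 + 15)/6 = 54/6 = 9

Forward pass:
ES_Task 1 = 0; EF_Task 1 = 8
ES_Task 2 = 0; EF_Task 2 = 4
ES_Task 3 = 4; EF_Task 3 = 4+11 = 15
ES_Task 4 = max(EF_Task 1=8, EF_Task 3=15) = 15; EF_Task 4 = 15+9 = 24
Expected project duration μ = 24 days. Critical path: Task 2 → Task 3 → Task 4.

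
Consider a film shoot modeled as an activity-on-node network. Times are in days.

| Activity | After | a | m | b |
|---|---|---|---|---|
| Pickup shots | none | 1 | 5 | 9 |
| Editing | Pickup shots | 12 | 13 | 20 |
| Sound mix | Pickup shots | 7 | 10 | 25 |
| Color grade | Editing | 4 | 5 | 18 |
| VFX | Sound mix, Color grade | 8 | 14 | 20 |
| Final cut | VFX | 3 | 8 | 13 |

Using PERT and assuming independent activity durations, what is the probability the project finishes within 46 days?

te_Pickup shots = (1 + 4·5 + 9)/6 = 30/6 = 5; σ²_Pickup shots = ((9−1)/6)² = 1.778
te_Editing = (12 + 4·13 + 20)/6 = 84/6 = 14; σ²_Editing = ((20−12)/6)² = 1.778
te_Sound mix = (7 + 4·10 + 25)/6 = 72/6 = 12; σ²_Sound mix = ((25−7)/6)² = 9.000
te_Color grade = (4 + 4·5 + 18)/6 = 42/6 = 7; σ²_Color grade = ((18−4)/6)² = 5.444
te_VFX = (8 + 4·14 + 20)/6 = 84/6 = 14; σ²_VFX = ((20−8)/6)² = 4.000
te_Final cut = (3 + 4·8 + 13)/6 = 48/6 = 8; σ²_Final cut = ((13−3)/6)² = 2.778

Forward pass:
ES_Pickup shots = 0; EF_Pickup shots = 5
ES_Editing = 5; EF_Editing = 5+14 = 19
ES_Sound mix = 5; EF_Sound mix = 5+12 = 17
ES_Color grade = 19; EF_Color grade = 19+7 = 26
ES_VFX = max(EF_Sound mix=17, EF_Color grade=26) = 26; EF_VFX = 26+14 = 40
ES_Final cut = 40; EF_Final cut = 40+8 = 48
Expected project duration μ = 48 days. Critical path: Pickup shots → Editing → Color grade → VFX → Final cut.

Variance along critical path = 1.778 + 1.778 + 5.444 + 4.000 + 2.778 = 15.778; σ = √15.778 = 3.972 days.
Z = (46 − 48) / 3.972 = -0.504
P(T ≤ 46) = Φ(-0.504) ≈ 0.307

0.307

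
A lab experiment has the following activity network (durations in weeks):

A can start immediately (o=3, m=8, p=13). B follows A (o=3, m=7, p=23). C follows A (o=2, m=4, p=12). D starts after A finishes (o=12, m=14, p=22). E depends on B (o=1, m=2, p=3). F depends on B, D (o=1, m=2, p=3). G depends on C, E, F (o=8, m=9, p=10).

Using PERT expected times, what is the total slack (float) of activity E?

6 weeks

te_A = (3 + 4·8 + 13)/6 = 48/6 = 8
te_B = (3 + 4·7 + 23)/6 = 54/6 = 9
te_C = (2 + 4·4 + 12)/6 = 30/6 = 5
te_D = (12 + 4·14 + 22)/6 = 90/6 = 15
te_E = (1 + 4·2 + 3)/6 = 12/6 = 2
te_F = (1 + 4·2 + 3)/6 = 12/6 = 2
te_G = (8 + 4·9 + 10)/6 = 54/6 = 9

Forward pass:
ES_A = 0; EF_A = 8
ES_B = 8; EF_B = 8+9 = 17
ES_C = 8; EF_C = 8+5 = 13
ES_D = 8; EF_D = 8+15 = 23
ES_E = 17; EF_E = 17+2 = 19
ES_F = max(EF_B=17, EF_D=23) = 23; EF_F = 23+2 = 25
ES_G = max(EF_C=13, EF_E=19, EF_F=25) = 25; EF_G = 25+9 = 34
Expected project duration μ = 34 weeks. Critical path: A → D → F → G.

Backward pass:
LF_G = 34; LS_G = 34−9 = 25
LF_F = LS_G = 25; LS_F = 25−2 = 23
LF_E = LS_G = 25; LS_E = 25−2 = 23
LF_D = LS_F = 23; LS_D = 23−15 = 8
LF_C = LS_G = 25; LS_C = 25−5 = 20
LF_B = min(LS_E=23, LS_F=23) = 23; LS_B = 23−9 = 14
LF_A = min(LS_B=14, LS_C=20, LS_D=8) = 8; LS_A = 8−8 = 0
Slack_E = LS_E − ES_E = 23 − 17 = 6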